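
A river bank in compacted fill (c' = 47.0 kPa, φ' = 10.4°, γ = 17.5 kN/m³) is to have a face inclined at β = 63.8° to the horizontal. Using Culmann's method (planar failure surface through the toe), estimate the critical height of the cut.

Culmann's analysis gives the critical failure plane at α_cr = (β + φ')/2 = (63.8 + 10.4)/2 = 37.1°, and the critical height
H_c = (4c'/γ) · sinβ cosφ' / [1 − cos(β − φ')]
    = (4·47.0/17.5) · sin63.8°·cos10.4° / [1 − cos(53.4°)]
    = 10.743 · 0.8973·0.9836 / [1 − 0.5962]
    = 10.743 · 0.8825 / 0.4038
    = 23.48 m

H_c = 23.48 m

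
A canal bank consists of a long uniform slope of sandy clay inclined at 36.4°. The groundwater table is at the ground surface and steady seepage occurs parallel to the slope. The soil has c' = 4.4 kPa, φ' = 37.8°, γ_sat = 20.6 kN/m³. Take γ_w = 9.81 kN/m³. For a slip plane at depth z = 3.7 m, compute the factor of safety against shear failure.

FS = 0.67

With seepage parallel to the slope and the water table at the surface, the effective normal stress on the slip plane uses the buoyant unit weight γ' = γ_sat − γ_w while the driving shear stress uses γ_sat:
FS = [c' + γ' z cos²β tanφ'] / [γ_sat z sinβ cosβ]
γ' = 20.6 − 9.81 = 10.79 kN/m³
Numerator = 4.4 + 10.79·3.7·cos²36.4°·tan37.8° = 4.4 + 10.79·3.7·0.6479·0.7757 = 24.462 kPa
Denominator = 20.6·3.7·sin36.4°·cos36.4° = 20.6·3.7·0.5934·0.8049 = 36.406 kPa
FS = 24.462 / 36.406 = 0.672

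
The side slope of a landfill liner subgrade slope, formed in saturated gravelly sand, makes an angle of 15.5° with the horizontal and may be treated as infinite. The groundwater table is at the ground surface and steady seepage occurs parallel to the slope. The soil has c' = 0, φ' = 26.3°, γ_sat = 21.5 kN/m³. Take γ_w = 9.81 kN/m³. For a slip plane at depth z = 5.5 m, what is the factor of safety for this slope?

FS = 0.97

With seepage parallel to the slope and the water table at the surface, the effective normal stress on the slip plane uses the buoyant unit weight γ' = γ_sat − γ_w while the driving shear stress uses γ_sat:
FS = [c' + γ' z cos²β tanφ'] / [γ_sat z sinβ cosβ]
(For c' = 0 this reduces to FS = (γ'/γ_sat)·tanφ'/tanβ.)
γ' = 21.5 − 9.81 = 11.69 kN/m³
Numerator = 0.0 + 11.69·5.5·cos²15.5°·tan26.3° = 0.0 + 11.69·5.5·0.9286·0.4942 = 29.507 kPa
Denominator = 21.5·5.5·sin15.5°·cos15.5° = 21.5·5.5·0.2672·0.9636 = 30.452 kPa
FS = 29.507 / 30.452 = 0.969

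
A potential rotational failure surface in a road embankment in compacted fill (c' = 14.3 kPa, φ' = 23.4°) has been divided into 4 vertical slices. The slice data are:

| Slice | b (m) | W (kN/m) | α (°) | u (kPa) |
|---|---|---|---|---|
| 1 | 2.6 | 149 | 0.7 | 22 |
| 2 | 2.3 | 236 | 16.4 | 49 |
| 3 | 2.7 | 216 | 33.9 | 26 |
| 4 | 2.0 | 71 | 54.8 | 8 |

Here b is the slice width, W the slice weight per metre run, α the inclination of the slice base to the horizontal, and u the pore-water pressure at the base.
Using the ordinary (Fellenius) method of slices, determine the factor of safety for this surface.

FS = 1.22

Ordinary method of slices: FS = Σ[c'·Δl_i + (W_i cosα_i − u_i·Δl_i)·tanφ'] / Σ W_i sinα_i, with Δl_i = b_i / cosα_i.
Slice 1: Δl = 2.6/cos0.7° = 2.600 m; N'_1 = 149·cos0.7° − 22·2.600 = 91.8; c'Δl = 37.18; W sinα = 1.8
Slice 2: Δl = 2.3/cos16.4° = 2.398 m; N'_2 = 236·cos16.4° − 49·2.398 = 108.9; c'Δl = 34.28; W sinα = 66.6
Slice 3: Δl = 2.7/cos33.9° = 3.253 m; N'_3 = 216·cos33.9° − 26·3.253 = 94.7; c'Δl = 46.52; W sinα = 120.5
Slice 4: Δl = 2.0/cos54.8° = 3.470 m; N'_4 = 71·cos54.8° − 8·3.470 = 13.2; c'Δl = 49.62; W sinα = 58.0
Σc'Δl = 167.6 kN/m; ΣN' = 308.6 kN/m; ΣW sinα = 246.9 kN/m
Resisting = 167.6 + 308.6·tan23.4° = 167.6 + 133.5 = 301.1 kN/m
FS = 301.1 / 246.9 = 1.219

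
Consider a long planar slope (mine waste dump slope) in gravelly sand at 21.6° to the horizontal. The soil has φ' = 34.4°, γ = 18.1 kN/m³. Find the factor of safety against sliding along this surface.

FS = 1.73

For a dry cohesionless infinite slope the factor of safety is FS = tanφ' / tanβ.
FS = tan34.4° / tan21.6° = 0.6847 / 0.3959 = 1.729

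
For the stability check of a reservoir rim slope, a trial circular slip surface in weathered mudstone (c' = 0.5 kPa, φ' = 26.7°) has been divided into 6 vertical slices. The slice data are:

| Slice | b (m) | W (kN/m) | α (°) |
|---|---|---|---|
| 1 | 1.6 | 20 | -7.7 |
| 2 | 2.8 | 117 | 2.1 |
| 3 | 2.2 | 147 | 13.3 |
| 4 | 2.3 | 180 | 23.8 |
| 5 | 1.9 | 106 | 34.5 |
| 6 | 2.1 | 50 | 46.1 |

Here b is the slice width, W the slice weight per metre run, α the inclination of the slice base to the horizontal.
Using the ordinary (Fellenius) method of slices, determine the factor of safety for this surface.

FS = 1.43

Ordinary method of slices: FS = Σ[c'·Δl_i + (W_i cosα_i)·tanφ'] / Σ W_i sinα_i, with Δl_i = b_i / cosα_i.
Slice 1: Δl = 1.6/cos(-7.7°) = 1.615 m; N'_1 = 20·cos(-7.7°) = 19.8; c'Δl = 0.81; W sinα = -2.7
Slice 2: Δl = 2.8/cos2.1° = 2.802 m; N'_2 = 117·cos2.1° = 116.9; c'Δl = 1.40; W sinα = 4.3
Slice 3: Δl = 2.2/cos13.3° = 2.261 m; N'_3 = 147·cos13.3° = 143.1; c'Δl = 1.13; W sinα = 33.8
Slice 4: Δl = 2.3/cos23.8° = 2.514 m; N'_4 = 180·cos23.8° = 164.7; c'Δl = 1.26; W sinα = 72.6
Slice 5: Δl = 1.9/cos34.5° = 2.305 m; N'_5 = 106·cos34.5° = 87.4; c'Δl = 1.15; W sinα = 60.0
Slice 6: Δl = 2.1/cos46.1° = 3.029 m; N'_6 = 50·cos46.1° = 34.7; c'Δl = 1.51; W sinα = 36.0
Σc'Δl = 7.3 kN/m; ΣN' = 566.5 kN/m; ΣW sinα = 204.1 kN/m
Resisting = 7.3 + 566.5·tan26.7° = 7.3 + 284.9 = 292.2 kN/m
FS = 292.2 / 204.1 = 1.431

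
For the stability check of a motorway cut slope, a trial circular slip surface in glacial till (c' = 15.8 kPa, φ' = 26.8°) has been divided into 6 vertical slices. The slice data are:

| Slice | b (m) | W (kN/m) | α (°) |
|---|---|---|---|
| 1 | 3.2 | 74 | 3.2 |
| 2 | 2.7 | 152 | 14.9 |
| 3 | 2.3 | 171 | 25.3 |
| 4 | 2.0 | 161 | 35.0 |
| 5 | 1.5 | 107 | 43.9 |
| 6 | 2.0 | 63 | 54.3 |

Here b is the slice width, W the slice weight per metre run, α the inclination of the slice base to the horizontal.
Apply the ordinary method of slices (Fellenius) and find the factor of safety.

Ordinary method of slices: FS = Σ[c'·Δl_i + (W_i cosα_i)·tanφ'] / Σ W_i sinα_i, with Δl_i = b_i / cosα_i.
Slice 1: Δl = 3.2/cos3.2° = 3.205 m; N'_1 = 74·cos3.2° = 73.9; c'Δl = 50.64; W sinα = 4.1
Slice 2: Δl = 2.7/cos14.9° = 2.794 m; N'_2 = 152·cos14.9° = 146.9; c'Δl = 44.14; W sinα = 39.1
Slice 3: Δl = 2.3/cos25.3° = 2.544 m; N'_3 = 171·cos25.3° = 154.6; c'Δl = 40.20; W sinα = 73.1
Slice 4: Δl = 2.0/cos35.0° = 2.442 m; N'_4 = 161·cos35.0° = 131.9; c'Δl = 38.58; W sinα = 92.3
Slice 5: Δl = 1.5/cos43.9° = 2.082 m; N'_5 = 107·cos43.9° = 77.1; c'Δl = 32.89; W sinα = 74.2
Slice 6: Δl = 2.0/cos54.3° = 3.427 m; N'_6 = 63·cos54.3° = 36.8; c'Δl = 54.15; W sinα = 51.2
Σc'Δl = 260.6 kN/m; ΣN' = 621.1 kN/m; ΣW sinα = 334.0 kN/m
Resisting = 260.6 + 621.1·tan26.8° = 260.6 + 313.7 = 574.3 kN/m
FS = 574.3 / 334.0 = 1.720

FS = 1.72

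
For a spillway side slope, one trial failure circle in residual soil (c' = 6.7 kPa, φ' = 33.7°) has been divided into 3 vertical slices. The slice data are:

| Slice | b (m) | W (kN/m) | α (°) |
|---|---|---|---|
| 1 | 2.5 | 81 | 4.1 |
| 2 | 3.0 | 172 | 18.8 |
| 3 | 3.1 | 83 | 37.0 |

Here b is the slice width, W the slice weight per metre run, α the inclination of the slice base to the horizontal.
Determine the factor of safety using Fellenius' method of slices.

Ordinary method of slices: FS = Σ[c'·Δl_i + (W_i cosα_i)·tanφ'] / Σ W_i sinα_i, with Δl_i = b_i / cosα_i.
Slice 1: Δl = 2.5/cos4.1° = 2.506 m; N'_1 = 81·cos4.1° = 80.8; c'Δl = 16.79; W sinα = 5.8
Slice 2: Δl = 3.0/cos18.8° = 3.169 m; N'_2 = 172·cos18.8° = 162.8; c'Δl = 21.23; W sinα = 55.4
Slice 3: Δl = 3.1/cos37.0° = 3.882 m; N'_3 = 83·cos37.0° = 66.3; c'Δl = 26.01; W sinα = 50.0
Σc'Δl = 64.0 kN/m; ΣN' = 309.9 kN/m; ΣW sinα = 111.2 kN/m
Resisting = 64.0 + 309.9·tan33.7° = 64.0 + 206.7 = 270.7 kN/m
FS = 270.7 / 111.2 = 2.435

FS = 2.44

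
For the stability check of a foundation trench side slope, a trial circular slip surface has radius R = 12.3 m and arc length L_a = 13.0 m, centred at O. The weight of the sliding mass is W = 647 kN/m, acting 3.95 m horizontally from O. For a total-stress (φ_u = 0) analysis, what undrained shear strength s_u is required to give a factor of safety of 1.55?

FS = s_u·L_a·R / (W·d), so s_u = FS·W·d / (L_a·R).
s_u = 1.55·647·3.95 / (13.00·12.3) = 3961.3 / 159.90 = 24.77 kPa

s_u = 24.8 kPa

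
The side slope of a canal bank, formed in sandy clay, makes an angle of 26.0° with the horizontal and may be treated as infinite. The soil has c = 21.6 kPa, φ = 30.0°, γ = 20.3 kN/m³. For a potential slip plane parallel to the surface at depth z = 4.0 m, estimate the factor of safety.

FS = 1.86

For an infinite slope with a slip plane parallel to the surface (no pore pressure): FS = [c + γz cos²β tanφ] / [γz sinβ cosβ].
γz = 20.3·4.0 = 81.20 kN/m²
Numerator = 21.6 + 81.20·cos²26.0°·tan30.0° = 21.6 + 81.20·0.8078·0.5774 = 59.472 kPa
Denominator = 81.20·sin26.0°·cos26.0° = 81.20·0.4384·0.8988 = 31.993 kPa
FS = 59.472 / 31.993 = 1.859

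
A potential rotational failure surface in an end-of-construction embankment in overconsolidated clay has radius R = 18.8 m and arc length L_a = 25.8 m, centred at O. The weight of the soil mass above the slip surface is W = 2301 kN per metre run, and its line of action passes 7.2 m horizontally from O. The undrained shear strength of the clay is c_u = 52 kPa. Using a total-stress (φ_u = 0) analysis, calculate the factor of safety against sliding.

FS = 1.52

Taking moments about the centre O, the resisting moment is provided by the undrained shear strength acting along the arc:
M_R = c_u·L_a·R = 52·25.80·18.8 = 25222.1 kN·m/m
M_D = W·d = 2301·7.2 = 16567.2 kN·m/m
FS = M_R / M_D = 25222.1 / 16567.2 = 1.522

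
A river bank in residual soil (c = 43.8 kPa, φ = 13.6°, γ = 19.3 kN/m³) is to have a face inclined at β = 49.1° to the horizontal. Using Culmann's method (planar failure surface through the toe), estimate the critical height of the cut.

Culmann's analysis gives the critical failure plane at α_cr = (β + φ)/2 = (49.1 + 13.6)/2 = 31.4°, and the critical height
H_c = (4c/γ) · sinβ cosφ / [1 − cos(β − φ)]
    = (4·43.8/19.3) · sin49.1°·cos13.6° / [1 − cos(35.5°)]
    = 9.078 · 0.7559·0.9720 / [1 − 0.8141]
    = 9.078 · 0.7347 / 0.1859
    = 35.88 m

H_c = 35.88 m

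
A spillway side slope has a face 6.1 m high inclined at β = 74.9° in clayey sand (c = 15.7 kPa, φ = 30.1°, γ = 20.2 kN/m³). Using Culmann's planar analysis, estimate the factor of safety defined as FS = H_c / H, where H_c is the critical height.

H_c = (4c/γ) · sinβ cosφ / [1 − cos(β − φ)]
    = (4·15.7/20.2) · sin74.9°·cos30.1° / [1 − cos44.8°]
    = 3.109 · 0.8353 / 0.2904 = 8.94 m
FS = H_c / H = 8.94 / 6.1 = 1.466

FS = 1.47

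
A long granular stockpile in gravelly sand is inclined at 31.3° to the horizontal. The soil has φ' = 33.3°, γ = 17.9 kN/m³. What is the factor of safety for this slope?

FS = 1.08

For a dry cohesionless infinite slope the factor of safety is FS = tanφ' / tanβ.
FS = tan33.3° / tan31.3° = 0.6569 / 0.6080 = 1.080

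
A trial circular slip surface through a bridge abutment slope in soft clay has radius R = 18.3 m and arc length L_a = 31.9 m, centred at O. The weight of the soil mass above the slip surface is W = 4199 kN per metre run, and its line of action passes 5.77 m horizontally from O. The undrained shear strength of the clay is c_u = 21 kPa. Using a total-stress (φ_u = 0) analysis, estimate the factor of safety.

Taking moments about the centre O, the resisting moment is provided by the undrained shear strength acting along the arc:
M_R = c_u·L_a·R = 21·31.90·18.3 = 12259.2 kN·m/m
M_D = W·d = 4199·5.77 = 24228.2 kN·m/m
FS = M_R / M_D = 12259.2 / 24228.2 = 0.506

FS = 0.51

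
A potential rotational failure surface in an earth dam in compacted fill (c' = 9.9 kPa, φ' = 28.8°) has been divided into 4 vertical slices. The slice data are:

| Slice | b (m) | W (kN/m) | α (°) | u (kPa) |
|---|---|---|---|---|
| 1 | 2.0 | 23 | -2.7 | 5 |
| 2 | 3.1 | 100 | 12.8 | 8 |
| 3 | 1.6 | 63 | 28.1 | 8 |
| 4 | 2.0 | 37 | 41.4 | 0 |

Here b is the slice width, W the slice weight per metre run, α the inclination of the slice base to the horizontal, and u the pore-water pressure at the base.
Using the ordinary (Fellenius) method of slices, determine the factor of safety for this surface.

Ordinary method of slices: FS = Σ[c'·Δl_i + (W_i cosα_i − u_i·Δl_i)·tanφ'] / Σ W_i sinα_i, with Δl_i = b_i / cosα_i.
Slice 1: Δl = 2.0/cos(-2.7°) = 2.002 m; N'_1 = 23·cos(-2.7°) − 5·2.002 = 13.0; c'Δl = 19.82; W sinα = -1.1
Slice 2: Δl = 3.1/cos12.8° = 3.179 m; N'_2 = 100·cos12.8° − 8·3.179 = 72.1; c'Δl = 31.47; W sinα = 22.2
Slice 3: Δl = 1.6/cos28.1° = 1.814 m; N'_3 = 63·cos28.1° − 8·1.814 = 41.1; c'Δl = 17.96; W sinα = 29.7
Slice 4: Δl = 2.0/cos41.4° = 2.666 m; N'_4 = 37·cos41.4° − 0·2.666 = 27.8; c'Δl = 26.40; W sinα = 24.5
Σc'Δl = 95.6 kN/m; ΣN' = 153.9 kN/m; ΣW sinα = 75.2 kN/m
Resisting = 95.6 + 153.9·tan28.8° = 95.6 + 84.6 = 180.2 kN/m
FS = 180.2 / 75.2 = 2.396

FS = 2.40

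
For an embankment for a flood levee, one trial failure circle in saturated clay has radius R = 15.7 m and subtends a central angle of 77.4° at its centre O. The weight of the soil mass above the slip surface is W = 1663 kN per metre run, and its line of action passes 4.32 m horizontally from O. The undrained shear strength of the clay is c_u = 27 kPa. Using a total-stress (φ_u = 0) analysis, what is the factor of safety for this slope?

FS = 1.25

Taking moments about the centre O, the resisting moment is provided by the undrained shear strength acting along the arc:
Arc length L_a = R·θ = 15.7·(77.4°·π/180) = 15.7·1.3509 = 21.21 m
M_R = c_u·L_a·R = 27·21.21·15.7 = 8990.4 kN·m/m
M_D = W·d = 1663·4.32 = 7184.2 kN·m/m
FS = M_R / M_D = 8990.4 / 7184.2 = 1.251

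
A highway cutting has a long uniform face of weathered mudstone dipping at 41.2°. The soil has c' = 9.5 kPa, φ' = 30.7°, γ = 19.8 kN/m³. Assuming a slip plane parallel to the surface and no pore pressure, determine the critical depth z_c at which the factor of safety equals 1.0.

Setting FS = 1.00 in FS = [c' + γz cos²β tanφ'] / [γz sinβ cosβ] and solving for z:
z = c' / [γ cosβ (FS·sinβ − cosβ·tanφ')]
  = 9.5 / [19.8·cos41.2°·(1.00·sin41.2° − cos41.2°·tan30.7°)]
  = 9.5 / [19.8·0.7524·(1.00·0.6587 − 0.7524·0.5938)]
  = 9.5 / 3.1574 = 3.009 m

z_c = 3.01 m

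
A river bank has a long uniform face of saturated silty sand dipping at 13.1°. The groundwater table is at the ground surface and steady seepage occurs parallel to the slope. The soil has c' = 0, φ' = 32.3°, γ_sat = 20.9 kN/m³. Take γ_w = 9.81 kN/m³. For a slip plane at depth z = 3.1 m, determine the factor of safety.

FS = 1.44

With seepage parallel to the slope and the water table at the surface, the effective normal stress on the slip plane uses the buoyant unit weight γ' = γ_sat − γ_w while the driving shear stress uses γ_sat:
FS = [c' + γ' z cos²β tanφ'] / [γ_sat z sinβ cosβ]
(For c' = 0 this reduces to FS = (γ'/γ_sat)·tanφ'/tanβ.)
γ' = 20.9 − 9.81 = 11.09 kN/m³
Numerator = 0.0 + 11.09·3.1·cos²13.1°·tan32.3° = 0.0 + 11.09·3.1·0.9486·0.6322 = 20.617 kPa
Denominator = 20.9·3.1·sin13.1°·cos13.1° = 20.9·3.1·0.2267·0.9740 = 14.303 kPa
FS = 20.617 / 14.303 = 1.441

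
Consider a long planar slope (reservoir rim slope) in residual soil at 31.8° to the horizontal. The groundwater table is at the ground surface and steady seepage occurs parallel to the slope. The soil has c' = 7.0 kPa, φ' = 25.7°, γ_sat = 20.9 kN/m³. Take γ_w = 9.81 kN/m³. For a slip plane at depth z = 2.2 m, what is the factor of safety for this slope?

With seepage parallel to the slope and the water table at the surface, the effective normal stress on the slip plane uses the buoyant unit weight γ' = γ_sat − γ_w while the driving shear stress uses γ_sat:
FS = [c' + γ' z cos²β tanφ'] / [γ_sat z sinβ cosβ]
γ' = 20.9 − 9.81 = 11.09 kN/m³
Numerator = 7.0 + 11.09·2.2·cos²31.8°·tan25.7° = 7.0 + 11.09·2.2·0.7223·0.4813 = 15.481 kPa
Denominator = 20.9·2.2·sin31.8°·cos31.8° = 20.9·2.2·0.5270·0.8499 = 20.592 kPa
FS = 15.481 / 20.592 = 0.752

FS = 0.75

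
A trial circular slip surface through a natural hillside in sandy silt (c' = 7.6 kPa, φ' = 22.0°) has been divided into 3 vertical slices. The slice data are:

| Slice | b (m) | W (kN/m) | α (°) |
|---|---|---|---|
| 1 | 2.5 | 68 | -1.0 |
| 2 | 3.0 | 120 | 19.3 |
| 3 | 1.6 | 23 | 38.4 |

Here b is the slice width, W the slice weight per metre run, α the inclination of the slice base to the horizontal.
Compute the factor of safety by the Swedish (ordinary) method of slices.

Ordinary method of slices: FS = Σ[c'·Δl_i + (W_i cosα_i)·tanφ'] / Σ W_i sinα_i, with Δl_i = b_i / cosα_i.
Slice 1: Δl = 2.5/cos(-1.0°) = 2.500 m; N'_1 = 68·cos(-1.0°) = 68.0; c'Δl = 19.00; W sinα = -1.2
Slice 2: Δl = 3.0/cos19.3° = 3.179 m; N'_2 = 120·cos19.3° = 113.3; c'Δl = 24.16; W sinα = 39.7
Slice 3: Δl = 1.6/cos38.4° = 2.042 m; N'_3 = 23·cos38.4° = 18.0; c'Δl = 15.52; W sinα = 14.3
Σc'Δl = 58.7 kN/m; ΣN' = 199.3 kN/m; ΣW sinα = 52.8 kN/m
Resisting = 58.7 + 199.3·tan22.0° = 58.7 + 80.5 = 139.2 kN/m
FS = 139.2 / 52.8 = 2.638

FS = 2.64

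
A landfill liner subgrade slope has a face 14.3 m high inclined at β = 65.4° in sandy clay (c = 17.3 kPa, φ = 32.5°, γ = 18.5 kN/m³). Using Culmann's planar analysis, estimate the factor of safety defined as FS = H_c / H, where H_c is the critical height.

H_c = (4c/γ) · sinβ cosφ / [1 − cos(β − φ)]
    = (4·17.3/18.5) · sin65.4°·cos32.5° / [1 − cos32.9°]
    = 3.741 · 0.7668 / 0.1604 = 17.89 m
FS = H_c / H = 17.89 / 14.3 = 1.251

FS = 1.25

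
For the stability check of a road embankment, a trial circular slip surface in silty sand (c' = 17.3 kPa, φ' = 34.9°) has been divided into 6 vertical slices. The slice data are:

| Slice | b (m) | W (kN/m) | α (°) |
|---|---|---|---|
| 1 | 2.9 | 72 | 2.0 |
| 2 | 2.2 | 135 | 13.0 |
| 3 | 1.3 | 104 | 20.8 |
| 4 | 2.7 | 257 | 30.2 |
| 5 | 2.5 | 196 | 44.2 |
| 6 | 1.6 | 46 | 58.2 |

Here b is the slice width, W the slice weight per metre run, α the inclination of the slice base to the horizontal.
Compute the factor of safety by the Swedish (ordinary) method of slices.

Ordinary method of slices: FS = Σ[c'·Δl_i + (W_i cosα_i)·tanφ'] / Σ W_i sinα_i, with Δl_i = b_i / cosα_i.
Slice 1: Δl = 2.9/cos2.0° = 2.902 m; N'_1 = 72·cos2.0° = 72.0; c'Δl = 50.20; W sinα = 2.5
Slice 2: Δl = 2.2/cos13.0° = 2.258 m; N'_2 = 135·cos13.0° = 131.5; c'Δl = 39.06; W sinα = 30.4
Slice 3: Δl = 1.3/cos20.8° = 1.391 m; N'_3 = 104·cos20.8° = 97.2; c'Δl = 24.06; W sinα = 36.9
Slice 4: Δl = 2.7/cos30.2° = 3.124 m; N'_4 = 257·cos30.2° = 222.1; c'Δl = 54.05; W sinα = 129.3
Slice 5: Δl = 2.5/cos44.2° = 3.487 m; N'_5 = 196·cos44.2° = 140.5; c'Δl = 60.33; W sinα = 136.6
Slice 6: Δl = 1.6/cos58.2° = 3.036 m; N'_6 = 46·cos58.2° = 24.2; c'Δl = 52.53; W sinα = 39.1
Σc'Δl = 280.2 kN/m; ΣN' = 687.6 kN/m; ΣW sinα = 374.8 kN/m
Resisting = 280.2 + 687.6·tan34.9° = 280.2 + 479.7 = 759.9 kN/m
FS = 759.9 / 374.8 = 2.027

FS = 2.03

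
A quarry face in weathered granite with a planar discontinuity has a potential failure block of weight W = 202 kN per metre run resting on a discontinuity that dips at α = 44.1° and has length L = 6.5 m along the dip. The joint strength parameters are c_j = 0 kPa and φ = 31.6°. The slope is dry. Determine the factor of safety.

Resolving the block weight along and normal to the plane and applying the Mohr–Coulomb strength on the joint:
N' = W cosα = 202·cos44.1° = 145.1 kN/m
Driving force T = W sinα = 202·sin44.1° = 140.6 kN/m
Resisting force R = c_j·L + N'·tanφ = 0·6.5 + 145.1·tan31.6° = 0.0 + 89.2 = 89.2 kN/m
FS = R / T = 89.2 / 140.6 = 0.635

FS = 0.63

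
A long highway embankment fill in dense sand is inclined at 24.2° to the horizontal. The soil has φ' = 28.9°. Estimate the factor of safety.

FS = 1.23

For a dry cohesionless infinite slope the factor of safety is FS = tanφ' / tanβ.
FS = tan28.9° / tan24.2° = 0.5520 / 0.4494 = 1.228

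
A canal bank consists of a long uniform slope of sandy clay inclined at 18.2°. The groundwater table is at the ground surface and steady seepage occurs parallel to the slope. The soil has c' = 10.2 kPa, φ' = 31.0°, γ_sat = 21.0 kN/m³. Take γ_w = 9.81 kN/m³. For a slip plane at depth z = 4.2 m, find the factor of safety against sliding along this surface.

FS = 1.36

With seepage parallel to the slope and the water table at the surface, the effective normal stress on the slip plane uses the buoyant unit weight γ' = γ_sat − γ_w while the driving shear stress uses γ_sat:
FS = [c' + γ' z cos²β tanφ'] / [γ_sat z sinβ cosβ]
γ' = 21.0 − 9.81 = 11.19 kN/m³
Numerator = 10.2 + 11.19·4.2·cos²18.2°·tan31.0° = 10.2 + 11.19·4.2·0.9024·0.6009 = 35.684 kPa
Denominator = 21.0·4.2·sin18.2°·cos18.2° = 21.0·4.2·0.3123·0.9500 = 26.170 kPa
FS = 35.684 / 26.170 = 1.364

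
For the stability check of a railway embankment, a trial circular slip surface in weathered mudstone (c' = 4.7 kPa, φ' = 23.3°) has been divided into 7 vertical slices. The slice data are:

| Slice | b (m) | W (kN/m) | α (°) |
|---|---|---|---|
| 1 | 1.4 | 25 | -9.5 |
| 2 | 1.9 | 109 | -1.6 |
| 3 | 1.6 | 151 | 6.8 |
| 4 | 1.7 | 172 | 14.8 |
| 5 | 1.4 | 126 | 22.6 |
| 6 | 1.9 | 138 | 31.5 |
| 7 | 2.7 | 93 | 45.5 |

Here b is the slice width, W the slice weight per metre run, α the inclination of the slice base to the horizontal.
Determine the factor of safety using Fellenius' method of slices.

FS = 1.61

Ordinary method of slices: FS = Σ[c'·Δl_i + (W_i cosα_i)·tanφ'] / Σ W_i sinα_i, with Δl_i = b_i / cosα_i.
Slice 1: Δl = 1.4/cos(-9.5°) = 1.419 m; N'_1 = 25·cos(-9.5°) = 24.7; c'Δl = 6.67; W sinα = -4.1
Slice 2: Δl = 1.9/cos(-1.6°) = 1.901 m; N'_2 = 109·cos(-1.6°) = 109.0; c'Δl = 8.93; W sinα = -3.0
Slice 3: Δl = 1.6/cos6.8° = 1.611 m; N'_3 = 151·cos6.8° = 149.9; c'Δl = 7.57; W sinα = 17.9
Slice 4: Δl = 1.7/cos14.8° = 1.758 m; N'_4 = 172·cos14.8° = 166.3; c'Δl = 8.26; W sinα = 43.9
Slice 5: Δl = 1.4/cos22.6° = 1.516 m; N'_5 = 126·cos22.6° = 116.3; c'Δl = 7.13; W sinα = 48.4
Slice 6: Δl = 1.9/cos31.5° = 2.228 m; N'_6 = 138·cos31.5° = 117.7; c'Δl = 10.47; W sinα = 72.1
Slice 7: Δl = 2.7/cos45.5° = 3.852 m; N'_7 = 93·cos45.5° = 65.2; c'Δl = 18.11; W sinα = 66.3
Σc'Δl = 67.1 kN/m; ΣN' = 749.0 kN/m; ΣW sinα = 241.5 kN/m
Resisting = 67.1 + 749.0·tan23.3° = 67.1 + 322.6 = 389.7 kN/m
FS = 389.7 / 241.5 = 1.614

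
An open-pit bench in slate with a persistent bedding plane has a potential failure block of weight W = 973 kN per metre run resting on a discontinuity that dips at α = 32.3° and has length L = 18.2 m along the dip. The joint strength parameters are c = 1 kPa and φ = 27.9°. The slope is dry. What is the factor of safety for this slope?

Resolving the block weight along and normal to the plane and applying the Mohr–Coulomb strength on the joint:
N' = W cosα = 973·cos32.3° = 822.4 kN/m
Driving force T = W sinα = 973·sin32.3° = 519.9 kN/m
Resisting force R = c·L + N'·tanφ = 1·18.2 + 822.4·tan27.9° = 18.2 + 435.5 = 453.7 kN/m
FS = R / T = 453.7 / 519.9 = 0.873

FS = 0.87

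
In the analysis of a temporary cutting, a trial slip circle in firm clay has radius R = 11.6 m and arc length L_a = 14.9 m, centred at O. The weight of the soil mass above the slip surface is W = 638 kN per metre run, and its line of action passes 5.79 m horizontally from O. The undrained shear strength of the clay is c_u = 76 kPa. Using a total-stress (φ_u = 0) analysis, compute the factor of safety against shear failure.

FS = 3.56

Taking moments about the centre O, the resisting moment is provided by the undrained shear strength acting along the arc:
M_R = c_u·L_a·R = 76·14.90·11.6 = 13135.8 kN·m/m
M_D = W·d = 638·5.79 = 3694.0 kN·m/m
FS = M_R / M_D = 13135.8 / 3694.0 = 3.556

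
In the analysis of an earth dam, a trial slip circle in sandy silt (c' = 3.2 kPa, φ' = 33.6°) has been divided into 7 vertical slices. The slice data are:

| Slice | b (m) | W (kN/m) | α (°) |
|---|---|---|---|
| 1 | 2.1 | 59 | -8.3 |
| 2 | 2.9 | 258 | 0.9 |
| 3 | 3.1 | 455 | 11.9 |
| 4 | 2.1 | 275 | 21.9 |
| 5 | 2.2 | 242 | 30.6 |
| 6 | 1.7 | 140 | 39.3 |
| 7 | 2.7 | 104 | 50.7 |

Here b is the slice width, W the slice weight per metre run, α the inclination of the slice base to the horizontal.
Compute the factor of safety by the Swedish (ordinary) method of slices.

FS = 2.05

Ordinary method of slices: FS = Σ[c'·Δl_i + (W_i cosα_i)·tanφ'] / Σ W_i sinα_i, with Δl_i = b_i / cosα_i.
Slice 1: Δl = 2.1/cos(-8.3°) = 2.122 m; N'_1 = 59·cos(-8.3°) = 58.4; c'Δl = 6.79; W sinα = -8.5
Slice 2: Δl = 2.9/cos0.9° = 2.900 m; N'_2 = 258·cos0.9° = 258.0; c'Δl = 9.28; W sinα = 4.1
Slice 3: Δl = 3.1/cos11.9° = 3.168 m; N'_3 = 455·cos11.9° = 445.2; c'Δl = 10.14; W sinα = 93.8
Slice 4: Δl = 2.1/cos21.9° = 2.263 m; N'_4 = 275·cos21.9° = 255.2; c'Δl = 7.24; W sinα = 102.6
Slice 5: Δl = 2.2/cos30.6° = 2.556 m; N'_5 = 242·cos30.6° = 208.3; c'Δl = 8.18; W sinα = 123.2
Slice 6: Δl = 1.7/cos39.3° = 2.197 m; N'_6 = 140·cos39.3° = 108.3; c'Δl = 7.03; W sinα = 88.7
Slice 7: Δl = 2.7/cos50.7° = 4.263 m; N'_7 = 104·cos50.7° = 65.9; c'Δl = 13.64; W sinα = 80.5
Σc'Δl = 62.3 kN/m; ΣN' = 1399.2 kN/m; ΣW sinα = 484.3 kN/m
Resisting = 62.3 + 1399.2·tan33.6° = 62.3 + 929.6 = 992.0 kN/m
FS = 992.0 / 484.3 = 2.048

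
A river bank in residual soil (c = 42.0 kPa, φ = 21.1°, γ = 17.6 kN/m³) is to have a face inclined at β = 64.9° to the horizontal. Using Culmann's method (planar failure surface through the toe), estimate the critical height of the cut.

Culmann's analysis gives the critical failure plane at α_cr = (β + φ)/2 = (64.9 + 21.1)/2 = 43.0°, and the critical height
H_c = (4c/γ) · sinβ cosφ / [1 − cos(β − φ)]
    = (4·42.0/17.6) · sin64.9°·cos21.1° / [1 − cos(43.8°)]
    = 9.545 · 0.9056·0.9330 / [1 − 0.7218]
    = 9.545 · 0.8449 / 0.2782
    = 28.98 m

H_c = 28.98 m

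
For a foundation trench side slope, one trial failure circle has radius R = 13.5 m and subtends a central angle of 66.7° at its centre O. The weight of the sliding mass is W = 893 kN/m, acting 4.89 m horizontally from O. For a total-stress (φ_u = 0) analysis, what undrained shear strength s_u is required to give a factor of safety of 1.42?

FS = s_u·L_a·R / (W·d), so s_u = FS·W·d / (L_a·R).
Arc length L_a = R·θ = 13.5·(66.7°·π/180) = 13.5·1.1641 = 15.72 m
s_u = 1.42·893·4.89 / (15.72·13.5) = 6200.8 / 212.16 = 29.23 kPa

s_u = 29.2 kPa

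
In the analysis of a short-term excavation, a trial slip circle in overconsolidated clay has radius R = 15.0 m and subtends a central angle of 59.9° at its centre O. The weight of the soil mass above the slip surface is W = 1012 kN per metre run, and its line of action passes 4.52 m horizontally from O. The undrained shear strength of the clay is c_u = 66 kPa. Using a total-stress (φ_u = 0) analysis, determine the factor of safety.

FS = 3.39

Taking moments about the centre O, the resisting moment is provided by the undrained shear strength acting along the arc:
Arc length L_a = R·θ = 15.0·(59.9°·π/180) = 15.0·1.0455 = 15.68 m
M_R = c_u·L_a·R = 66·15.68·15.0 = 15525.0 kN·m/m
M_D = W·d = 1012·4.52 = 4574.2 kN·m/m
FS = M_R / M_D = 15525.0 / 4574.2 = 3.394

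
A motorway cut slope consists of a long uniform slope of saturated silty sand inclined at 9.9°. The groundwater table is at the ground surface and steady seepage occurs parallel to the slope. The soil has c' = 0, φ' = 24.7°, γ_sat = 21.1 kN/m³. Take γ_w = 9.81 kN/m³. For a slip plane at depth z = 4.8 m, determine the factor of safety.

FS = 1.41

With seepage parallel to the slope and the water table at the surface, the effective normal stress on the slip plane uses the buoyant unit weight γ' = γ_sat − γ_w while the driving shear stress uses γ_sat:
FS = [c' + γ' z cos²β tanφ'] / [γ_sat z sinβ cosβ]
(For c' = 0 this reduces to FS = (γ'/γ_sat)·tanφ'/tanβ.)
γ' = 21.1 − 9.81 = 11.29 kN/m³
Numerator = 0.0 + 11.29·4.8·cos²9.9°·tan24.7° = 0.0 + 11.29·4.8·0.9704·0.4599 = 24.189 kPa
Denominator = 21.1·4.8·sin9.9°·cos9.9° = 21.1·4.8·0.1719·0.9851 = 17.154 kPa
FS = 24.189 / 17.154 = 1.410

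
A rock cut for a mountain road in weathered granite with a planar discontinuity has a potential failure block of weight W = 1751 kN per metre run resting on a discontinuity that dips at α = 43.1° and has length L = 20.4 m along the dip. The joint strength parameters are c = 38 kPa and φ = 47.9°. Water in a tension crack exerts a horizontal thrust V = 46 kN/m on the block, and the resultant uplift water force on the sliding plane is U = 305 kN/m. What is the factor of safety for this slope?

Resolving the block weight along and normal to the plane and applying the Mohr–Coulomb strength on the joint:
N' = W cosα − U − V sinα = 1751·cos43.1° − 305 − 46·sin43.1° = 942.1 kN/m
Driving force T = W sinα + V cosα = 1751·sin43.1° + 46·cos43.1° = 1230.0 kN/m
Resisting force R = c·L + N'·tanφ = 38·20.4 + 942.1·tan47.9° = 775.2 + 1042.6 = 1817.8 kN/m
FS = R / T = 1817.8 / 1230.0 = 1.478

FS = 1.48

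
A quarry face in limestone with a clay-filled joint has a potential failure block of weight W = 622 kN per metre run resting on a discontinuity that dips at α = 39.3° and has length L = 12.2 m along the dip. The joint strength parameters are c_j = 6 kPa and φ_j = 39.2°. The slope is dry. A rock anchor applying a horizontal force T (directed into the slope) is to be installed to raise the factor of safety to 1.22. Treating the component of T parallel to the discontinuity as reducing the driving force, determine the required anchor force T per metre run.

Resolving forces along and normal to the sliding plane, with the horizontal anchor force T adding T·sinα to the effective normal force and T·cosα acting up the plane against the driving force:
FS = [c_jL + (W cosα + T sinα) tanφ_j] / [W sinα − T cosα]
Without the anchor: N' = 481.3 kN/m, driving T_d = 394.0 kN/m, resisting R = 6·12.2 + 481.3·tan39.2° = 465.8 kN/m, FS = 1.18.
Setting FS = 1.22 and solving for T:
1.22·(394.0 − T cos39.3°) = 465.8 + T sin39.3°·tan39.2°
T·(sin39.3°·tan39.2° + 1.22·cos39.3°) = 1.22·394.0 − 465.8
T·(0.6334·0.8156 + 1.22·0.7738) = 480.6 − 465.8 = 14.9
T·1.4607 = 14.9
T = 10.2 kN/m

T = 10 kN/m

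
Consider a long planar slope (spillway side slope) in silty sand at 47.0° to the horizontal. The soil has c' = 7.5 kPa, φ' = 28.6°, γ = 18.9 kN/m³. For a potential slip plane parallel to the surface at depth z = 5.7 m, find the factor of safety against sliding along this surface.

For an infinite slope with a slip plane parallel to the surface (no pore pressure): FS = [c' + γz cos²β tanφ'] / [γz sinβ cosβ].
γz = 18.9·5.7 = 107.73 kN/m²
Numerator = 7.5 + 107.73·cos²47.0°·tan28.6° = 7.5 + 107.73·0.4651·0.5452 = 34.820 kPa
Denominator = 107.73·sin47.0°·cos47.0° = 107.73·0.7314·0.6820 = 53.734 kPa
FS = 34.820 / 53.734 = 0.648

FS = 0.65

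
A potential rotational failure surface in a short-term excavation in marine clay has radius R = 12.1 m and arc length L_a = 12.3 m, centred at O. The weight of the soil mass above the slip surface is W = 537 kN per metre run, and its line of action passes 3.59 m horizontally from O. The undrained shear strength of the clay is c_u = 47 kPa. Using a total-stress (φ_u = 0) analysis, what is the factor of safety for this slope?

FS = 3.63

Taking moments about the centre O, the resisting moment is provided by the undrained shear strength acting along the arc:
M_R = c_u·L_a·R = 47·12.30·12.1 = 6995.0 kN·m/m
M_D = W·d = 537·3.59 = 1927.8 kN·m/m
FS = M_R / M_D = 6995.0 / 1927.8 = 3.628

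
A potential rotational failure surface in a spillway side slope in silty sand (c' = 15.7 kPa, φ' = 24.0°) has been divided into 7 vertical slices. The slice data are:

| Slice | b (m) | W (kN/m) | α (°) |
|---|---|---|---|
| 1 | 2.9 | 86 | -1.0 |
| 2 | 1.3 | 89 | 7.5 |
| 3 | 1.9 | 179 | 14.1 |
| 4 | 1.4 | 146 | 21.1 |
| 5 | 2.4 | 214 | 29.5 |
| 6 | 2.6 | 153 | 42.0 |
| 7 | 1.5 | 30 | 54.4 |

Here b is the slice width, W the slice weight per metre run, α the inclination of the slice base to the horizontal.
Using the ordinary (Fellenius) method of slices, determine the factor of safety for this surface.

FS = 1.82

Ordinary method of slices: FS = Σ[c'·Δl_i + (W_i cosα_i)·tanφ'] / Σ W_i sinα_i, with Δl_i = b_i / cosα_i.
Slice 1: Δl = 2.9/cos(-1.0°) = 2.900 m; N'_1 = 86·cos(-1.0°) = 86.0; c'Δl = 45.54; W sinα = -1.5
Slice 2: Δl = 1.3/cos7.5° = 1.311 m; N'_2 = 89·cos7.5° = 88.2; c'Δl = 20.59; W sinα = 11.6
Slice 3: Δl = 1.9/cos14.1° = 1.959 m; N'_3 = 179·cos14.1° = 173.6; c'Δl = 30.76; W sinα = 43.6
Slice 4: Δl = 1.4/cos21.1° = 1.501 m; N'_4 = 146·cos21.1° = 136.2; c'Δl = 23.56; W sinα = 52.6
Slice 5: Δl = 2.4/cos29.5° = 2.757 m; N'_5 = 214·cos29.5° = 186.3; c'Δl = 43.29; W sinα = 105.4
Slice 6: Δl = 2.6/cos42.0° = 3.499 m; N'_6 = 153·cos42.0° = 113.7; c'Δl = 54.93; W sinα = 102.4
Slice 7: Δl = 1.5/cos54.4° = 2.577 m; N'_7 = 30·cos54.4° = 17.5; c'Δl = 40.46; W sinα = 24.4
Σc'Δl = 259.1 kN/m; ΣN' = 801.5 kN/m; ΣW sinα = 338.4 kN/m
Resisting = 259.1 + 801.5·tan24.0° = 259.1 + 356.8 = 616.0 kN/m
FS = 616.0 / 338.4 = 1.820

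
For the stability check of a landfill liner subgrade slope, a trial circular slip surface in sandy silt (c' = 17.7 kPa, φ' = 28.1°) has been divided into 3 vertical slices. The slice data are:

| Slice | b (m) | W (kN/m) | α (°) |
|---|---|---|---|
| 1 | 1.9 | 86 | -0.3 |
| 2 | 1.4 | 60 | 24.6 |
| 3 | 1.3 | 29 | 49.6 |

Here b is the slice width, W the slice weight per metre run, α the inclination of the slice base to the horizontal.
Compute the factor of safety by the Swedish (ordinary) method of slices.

FS = 3.89

Ordinary method of slices: FS = Σ[c'·Δl_i + (W_i cosα_i)·tanφ'] / Σ W_i sinα_i, with Δl_i = b_i / cosα_i.
Slice 1: Δl = 1.9/cos(-0.3°) = 1.900 m; N'_1 = 86·cos(-0.3°) = 86.0; c'Δl = 33.63; W sinα = -0.5
Slice 2: Δl = 1.4/cos24.6° = 1.540 m; N'_2 = 60·cos24.6° = 54.6; c'Δl = 27.25; W sinα = 25.0
Slice 3: Δl = 1.3/cos49.6° = 2.006 m; N'_3 = 29·cos49.6° = 18.8; c'Δl = 35.50; W sinα = 22.1
Σc'Δl = 96.4 kN/m; ΣN' = 159.3 kN/m; ΣW sinα = 46.6 kN/m
Resisting = 96.4 + 159.3·tan28.1° = 96.4 + 85.1 = 181.5 kN/m
FS = 181.5 / 46.6 = 3.893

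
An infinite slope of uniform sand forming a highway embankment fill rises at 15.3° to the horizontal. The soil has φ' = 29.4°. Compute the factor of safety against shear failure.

FS = 2.06

For a dry cohesionless infinite slope the factor of safety is FS = tanφ' / tanβ.
FS = tan29.4° / tan15.3° = 0.5635 / 0.2736 = 2.060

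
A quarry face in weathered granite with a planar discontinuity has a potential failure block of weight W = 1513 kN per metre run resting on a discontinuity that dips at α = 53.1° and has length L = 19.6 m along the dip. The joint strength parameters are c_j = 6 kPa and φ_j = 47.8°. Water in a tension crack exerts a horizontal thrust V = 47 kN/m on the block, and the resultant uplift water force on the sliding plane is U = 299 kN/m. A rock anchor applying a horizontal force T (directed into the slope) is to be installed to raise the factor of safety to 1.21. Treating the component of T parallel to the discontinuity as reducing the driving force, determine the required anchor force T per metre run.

Resolving forces along and normal to the sliding plane, with the horizontal anchor force T adding T·sinα to the effective normal force and T·cosα acting up the plane against the driving force:
FS = [c_jL + (W cosα − U − V sinα + T sinα) tanφ_j] / [W sinα + V cosα − T cosα]
Without the anchor: N' = 571.9 kN/m, driving T_d = 1238.1 kN/m, resisting R = 6·19.6 + 571.9·tan47.8° = 748.3 kN/m, FS = 0.60.
Setting FS = 1.21 and solving for T:
1.21·(1238.1 − T cos53.1°) = 748.3 + T sin53.1°·tan47.8°
T·(sin53.1°·tan47.8° + 1.21·cos53.1°) = 1.21·1238.1 − 748.3
T·(0.7997·1.1028 + 1.21·0.6004) = 1498.2 − 748.3 = 749.9
T·1.6084 = 749.9
T = 466.2 kN/m

T = 466 kN/m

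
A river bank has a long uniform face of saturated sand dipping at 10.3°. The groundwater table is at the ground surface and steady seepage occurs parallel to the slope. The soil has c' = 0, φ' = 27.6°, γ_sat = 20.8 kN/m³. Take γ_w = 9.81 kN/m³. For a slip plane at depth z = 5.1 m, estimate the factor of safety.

With seepage parallel to the slope and the water table at the surface, the effective normal stress on the slip plane uses the buoyant unit weight γ' = γ_sat − γ_w while the driving shear stress uses γ_sat:
FS = [c' + γ' z cos²β tanφ'] / [γ_sat z sinβ cosβ]
(For c' = 0 this reduces to FS = (γ'/γ_sat)·tanφ'/tanβ.)
γ' = 20.8 − 9.81 = 10.99 kN/m³
Numerator = 0.0 + 10.99·5.1·cos²10.3°·tan27.6° = 0.0 + 10.99·5.1·0.9680·0.5228 = 28.365 kPa
Denominator = 20.8·5.1·sin10.3°·cos10.3° = 20.8·5.1·0.1788·0.9839 = 18.662 kPa
FS = 28.365 / 18.662 = 1.520

FS = 1.52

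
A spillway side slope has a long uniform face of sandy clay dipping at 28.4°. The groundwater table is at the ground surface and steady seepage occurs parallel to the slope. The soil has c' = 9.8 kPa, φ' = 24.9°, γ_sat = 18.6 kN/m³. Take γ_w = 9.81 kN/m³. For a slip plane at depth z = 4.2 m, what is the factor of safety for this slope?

FS = 0.71

With seepage parallel to the slope and the water table at the surface, the effective normal stress on the slip plane uses the buoyant unit weight γ' = γ_sat − γ_w while the driving shear stress uses γ_sat:
FS = [c' + γ' z cos²β tanφ'] / [γ_sat z sinβ cosβ]
γ' = 18.6 − 9.81 = 8.79 kN/m³
Numerator = 9.8 + 8.79·4.2·cos²28.4°·tan24.9° = 9.8 + 8.79·4.2·0.7738·0.4642 = 23.060 kPa
Denominator = 18.6·4.2·sin28.4°·cos28.4° = 18.6·4.2·0.4756·0.8796 = 32.684 kPa
FS = 23.060 / 32.684 = 0.706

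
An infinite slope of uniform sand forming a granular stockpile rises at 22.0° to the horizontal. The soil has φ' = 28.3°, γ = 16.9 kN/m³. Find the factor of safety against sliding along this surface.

For a dry cohesionless infinite slope the factor of safety is FS = tanφ' / tanβ.
FS = tan28.3° / tan22.0° = 0.5384 / 0.4040 = 1.333

FS = 1.33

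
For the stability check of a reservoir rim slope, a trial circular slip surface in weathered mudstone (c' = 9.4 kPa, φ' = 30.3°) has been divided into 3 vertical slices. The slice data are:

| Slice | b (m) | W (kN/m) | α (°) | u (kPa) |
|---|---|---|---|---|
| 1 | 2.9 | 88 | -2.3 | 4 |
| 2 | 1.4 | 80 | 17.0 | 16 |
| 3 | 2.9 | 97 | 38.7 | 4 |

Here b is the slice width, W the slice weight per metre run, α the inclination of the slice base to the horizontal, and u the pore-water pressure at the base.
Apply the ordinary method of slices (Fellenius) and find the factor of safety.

Ordinary method of slices: FS = Σ[c'·Δl_i + (W_i cosα_i − u_i·Δl_i)·tanφ'] / Σ W_i sinα_i, with Δl_i = b_i / cosα_i.
Slice 1: Δl = 2.9/cos(-2.3°) = 2.902 m; N'_1 = 88·cos(-2.3°) − 4·2.902 = 76.3; c'Δl = 27.28; W sinα = -3.5
Slice 2: Δl = 1.4/cos17.0° = 1.464 m; N'_2 = 80·cos17.0° − 16·1.464 = 53.1; c'Δl = 13.76; W sinα = 23.4
Slice 3: Δl = 2.9/cos38.7° = 3.716 m; N'_3 = 97·cos38.7° − 4·3.716 = 60.8; c'Δl = 34.93; W sinα = 60.6
Σc'Δl = 76.0 kN/m; ΣN' = 190.2 kN/m; ΣW sinα = 80.5 kN/m
Resisting = 76.0 + 190.2·tan30.3° = 76.0 + 111.2 = 187.1 kN/m
FS = 187.1 / 80.5 = 2.325

FS = 2.32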